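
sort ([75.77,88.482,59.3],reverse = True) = [88.482,75.77,59.3]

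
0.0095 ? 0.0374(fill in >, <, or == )<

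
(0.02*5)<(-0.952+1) False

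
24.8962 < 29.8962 True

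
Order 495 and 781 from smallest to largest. 495, 781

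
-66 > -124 True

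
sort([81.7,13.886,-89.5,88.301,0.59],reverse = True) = [88.301,81.7,13.886,0.59,-89.5]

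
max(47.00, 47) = 47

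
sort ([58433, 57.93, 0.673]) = [0.673, 57.93, 58433]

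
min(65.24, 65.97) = 65.24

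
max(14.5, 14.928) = 14.928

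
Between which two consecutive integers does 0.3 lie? 0 and 1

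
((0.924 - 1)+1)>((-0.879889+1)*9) False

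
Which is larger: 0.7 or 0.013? 0.7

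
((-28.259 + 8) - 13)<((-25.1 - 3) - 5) True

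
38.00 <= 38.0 True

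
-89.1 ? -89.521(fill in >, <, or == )>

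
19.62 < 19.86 True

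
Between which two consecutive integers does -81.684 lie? -82 and -81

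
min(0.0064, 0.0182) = 0.0064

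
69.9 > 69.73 True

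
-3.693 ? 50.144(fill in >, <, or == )<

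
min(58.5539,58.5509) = 58.5509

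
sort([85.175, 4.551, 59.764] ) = [4.551, 59.764, 85.175]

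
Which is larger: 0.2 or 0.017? 0.2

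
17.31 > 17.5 False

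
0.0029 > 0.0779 False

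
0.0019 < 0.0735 True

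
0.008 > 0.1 False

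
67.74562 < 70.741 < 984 True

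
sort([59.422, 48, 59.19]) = [48, 59.19, 59.422]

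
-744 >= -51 False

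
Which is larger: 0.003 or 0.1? 0.1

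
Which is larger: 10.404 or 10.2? 10.404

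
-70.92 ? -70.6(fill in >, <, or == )<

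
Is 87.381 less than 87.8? Yes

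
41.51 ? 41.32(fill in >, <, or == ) >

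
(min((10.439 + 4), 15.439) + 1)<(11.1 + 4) False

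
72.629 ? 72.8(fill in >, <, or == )<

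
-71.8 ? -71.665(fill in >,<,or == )<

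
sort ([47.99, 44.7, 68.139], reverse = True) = [68.139, 47.99, 44.7]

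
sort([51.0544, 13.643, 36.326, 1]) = [1, 13.643, 36.326, 51.0544]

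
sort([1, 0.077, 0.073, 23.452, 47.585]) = [0.073, 0.077, 1, 23.452, 47.585]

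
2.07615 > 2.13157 False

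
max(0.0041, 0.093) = 0.093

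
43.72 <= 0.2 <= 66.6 False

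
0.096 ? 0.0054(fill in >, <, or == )>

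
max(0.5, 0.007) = 0.5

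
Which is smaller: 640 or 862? 640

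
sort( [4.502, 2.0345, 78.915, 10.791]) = [2.0345, 4.502, 10.791, 78.915]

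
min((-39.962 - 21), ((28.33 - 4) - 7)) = -60.962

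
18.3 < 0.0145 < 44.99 False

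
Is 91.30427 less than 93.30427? Yes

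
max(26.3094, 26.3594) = 26.3594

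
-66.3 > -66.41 True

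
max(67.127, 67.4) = 67.4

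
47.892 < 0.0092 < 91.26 False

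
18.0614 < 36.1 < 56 True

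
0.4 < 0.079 False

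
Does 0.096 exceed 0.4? No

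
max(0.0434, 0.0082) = 0.0434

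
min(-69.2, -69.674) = -69.674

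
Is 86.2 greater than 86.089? Yes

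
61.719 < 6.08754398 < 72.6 False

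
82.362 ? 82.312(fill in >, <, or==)>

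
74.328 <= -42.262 False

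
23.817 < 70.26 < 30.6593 False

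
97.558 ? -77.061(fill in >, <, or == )>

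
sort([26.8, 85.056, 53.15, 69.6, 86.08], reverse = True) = [86.08, 85.056, 69.6, 53.15, 26.8]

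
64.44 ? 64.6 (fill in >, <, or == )<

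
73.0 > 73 False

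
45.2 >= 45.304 False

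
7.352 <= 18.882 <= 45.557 True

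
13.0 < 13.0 False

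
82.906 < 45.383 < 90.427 False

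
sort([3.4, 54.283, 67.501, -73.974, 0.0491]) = [-73.974, 0.0491, 3.4, 54.283, 67.501]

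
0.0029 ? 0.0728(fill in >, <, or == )<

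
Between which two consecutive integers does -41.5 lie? -42 and -41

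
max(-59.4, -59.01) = -59.01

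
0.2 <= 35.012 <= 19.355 False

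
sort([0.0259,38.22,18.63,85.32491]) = [0.0259,18.63,38.22,85.32491]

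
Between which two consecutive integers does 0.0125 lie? 0 and 1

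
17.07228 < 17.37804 True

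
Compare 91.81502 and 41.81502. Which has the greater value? 91.81502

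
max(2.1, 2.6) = 2.6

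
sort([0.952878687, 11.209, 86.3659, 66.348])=[0.952878687, 11.209, 66.348, 86.3659]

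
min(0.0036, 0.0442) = 0.0036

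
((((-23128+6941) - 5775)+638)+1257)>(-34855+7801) True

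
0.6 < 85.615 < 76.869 False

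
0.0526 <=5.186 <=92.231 True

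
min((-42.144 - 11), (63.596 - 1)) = -53.144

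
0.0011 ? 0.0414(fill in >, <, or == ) <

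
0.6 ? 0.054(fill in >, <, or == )>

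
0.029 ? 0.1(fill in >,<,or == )<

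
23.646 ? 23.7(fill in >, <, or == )<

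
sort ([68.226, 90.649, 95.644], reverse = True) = [95.644, 90.649, 68.226]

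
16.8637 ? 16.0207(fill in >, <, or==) >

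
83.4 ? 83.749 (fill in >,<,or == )<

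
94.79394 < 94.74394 False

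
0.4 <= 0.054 False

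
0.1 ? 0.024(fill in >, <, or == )>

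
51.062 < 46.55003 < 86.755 False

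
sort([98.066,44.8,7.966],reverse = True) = [98.066,44.8,7.966]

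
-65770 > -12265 False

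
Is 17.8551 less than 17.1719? No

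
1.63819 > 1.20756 True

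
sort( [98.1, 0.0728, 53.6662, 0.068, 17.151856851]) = [0.068, 0.0728, 17.151856851, 53.6662, 98.1]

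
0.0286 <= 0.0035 False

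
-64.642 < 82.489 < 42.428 False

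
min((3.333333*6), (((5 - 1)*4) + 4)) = 19.999998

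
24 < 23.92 False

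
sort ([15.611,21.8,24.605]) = [15.611,21.8,24.605]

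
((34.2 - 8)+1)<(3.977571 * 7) True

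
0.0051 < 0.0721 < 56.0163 True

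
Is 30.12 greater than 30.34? No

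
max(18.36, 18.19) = 18.36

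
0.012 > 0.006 True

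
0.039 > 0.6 False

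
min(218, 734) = 218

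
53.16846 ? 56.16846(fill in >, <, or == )<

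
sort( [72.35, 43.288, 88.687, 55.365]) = [43.288, 55.365, 72.35, 88.687]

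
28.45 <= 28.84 True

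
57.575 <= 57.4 False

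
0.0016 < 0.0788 True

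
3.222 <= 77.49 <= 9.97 False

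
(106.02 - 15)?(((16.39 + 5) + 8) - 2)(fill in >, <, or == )>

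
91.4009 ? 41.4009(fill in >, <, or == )>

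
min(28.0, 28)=28.0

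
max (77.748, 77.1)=77.748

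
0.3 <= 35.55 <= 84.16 True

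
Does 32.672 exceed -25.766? Yes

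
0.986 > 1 False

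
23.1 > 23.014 True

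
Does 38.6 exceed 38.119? Yes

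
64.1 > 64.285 False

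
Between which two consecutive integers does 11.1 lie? 11 and 12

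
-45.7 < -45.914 False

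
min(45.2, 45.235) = 45.2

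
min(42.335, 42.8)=42.335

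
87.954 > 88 False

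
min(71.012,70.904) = 70.904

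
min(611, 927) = 611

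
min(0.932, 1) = 0.932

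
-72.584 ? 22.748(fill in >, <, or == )<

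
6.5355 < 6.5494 True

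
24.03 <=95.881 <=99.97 True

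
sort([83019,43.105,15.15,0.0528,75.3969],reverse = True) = [83019,75.3969,43.105,15.15,0.0528]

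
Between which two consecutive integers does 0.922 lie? 0 and 1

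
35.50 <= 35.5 True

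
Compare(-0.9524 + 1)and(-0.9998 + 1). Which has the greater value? (-0.9524 + 1)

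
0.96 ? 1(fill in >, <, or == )<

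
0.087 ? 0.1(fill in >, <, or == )<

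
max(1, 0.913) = 1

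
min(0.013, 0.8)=0.013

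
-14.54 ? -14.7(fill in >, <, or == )>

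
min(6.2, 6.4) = 6.2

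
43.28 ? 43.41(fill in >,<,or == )<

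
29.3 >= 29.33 False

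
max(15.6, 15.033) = 15.6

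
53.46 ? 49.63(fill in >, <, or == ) >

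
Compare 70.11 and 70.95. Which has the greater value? 70.95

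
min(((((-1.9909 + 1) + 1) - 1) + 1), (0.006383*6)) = 0.0091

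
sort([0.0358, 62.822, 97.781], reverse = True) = [97.781, 62.822, 0.0358]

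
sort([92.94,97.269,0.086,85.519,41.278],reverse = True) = [97.269,92.94,85.519,41.278,0.086]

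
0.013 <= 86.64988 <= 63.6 False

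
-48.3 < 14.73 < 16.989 True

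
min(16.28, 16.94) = 16.28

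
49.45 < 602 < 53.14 False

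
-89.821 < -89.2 True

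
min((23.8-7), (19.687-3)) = 16.687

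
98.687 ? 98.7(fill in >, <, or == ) <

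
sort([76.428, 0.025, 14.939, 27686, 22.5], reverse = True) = [27686, 76.428, 22.5, 14.939, 0.025]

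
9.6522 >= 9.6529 False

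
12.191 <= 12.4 True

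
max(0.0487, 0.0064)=0.0487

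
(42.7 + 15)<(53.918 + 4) True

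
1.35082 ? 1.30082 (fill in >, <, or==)>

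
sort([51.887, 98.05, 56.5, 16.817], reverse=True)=[98.05, 56.5, 51.887, 16.817]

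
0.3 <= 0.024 False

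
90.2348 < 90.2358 True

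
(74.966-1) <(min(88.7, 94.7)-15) False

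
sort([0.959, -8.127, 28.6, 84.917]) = [-8.127, 0.959, 28.6, 84.917]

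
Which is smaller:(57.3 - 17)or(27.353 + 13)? (57.3 - 17)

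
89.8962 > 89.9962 False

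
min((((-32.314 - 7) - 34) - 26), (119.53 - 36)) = -99.314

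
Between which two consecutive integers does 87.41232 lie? 87 and 88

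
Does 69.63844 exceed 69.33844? Yes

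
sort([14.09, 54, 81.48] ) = [14.09, 54, 81.48]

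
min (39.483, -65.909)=-65.909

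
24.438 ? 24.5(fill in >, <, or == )<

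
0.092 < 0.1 True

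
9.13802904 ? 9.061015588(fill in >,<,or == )>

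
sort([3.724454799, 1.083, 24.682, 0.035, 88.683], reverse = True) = [88.683, 24.682, 3.724454799, 1.083, 0.035]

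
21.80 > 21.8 False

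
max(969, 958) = 969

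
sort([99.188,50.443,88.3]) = [50.443,88.3,99.188]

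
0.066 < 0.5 True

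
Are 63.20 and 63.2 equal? Yes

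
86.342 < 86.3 False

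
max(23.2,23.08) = 23.2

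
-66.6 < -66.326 True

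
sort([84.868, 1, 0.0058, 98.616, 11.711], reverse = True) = [98.616, 84.868, 11.711, 1, 0.0058]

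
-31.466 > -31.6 True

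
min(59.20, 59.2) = 59.20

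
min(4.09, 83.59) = 4.09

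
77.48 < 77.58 True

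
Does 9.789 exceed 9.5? Yes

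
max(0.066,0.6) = 0.6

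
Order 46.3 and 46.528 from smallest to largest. 46.3, 46.528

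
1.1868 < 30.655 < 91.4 True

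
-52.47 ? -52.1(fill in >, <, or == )<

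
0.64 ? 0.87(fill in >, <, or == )<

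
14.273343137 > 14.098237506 True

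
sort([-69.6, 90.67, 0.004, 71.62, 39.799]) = [-69.6, 0.004, 39.799, 71.62, 90.67]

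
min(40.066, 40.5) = 40.066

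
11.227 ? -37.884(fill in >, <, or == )>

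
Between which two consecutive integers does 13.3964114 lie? 13 and 14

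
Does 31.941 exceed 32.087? No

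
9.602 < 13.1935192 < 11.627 False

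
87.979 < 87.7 False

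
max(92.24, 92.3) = 92.3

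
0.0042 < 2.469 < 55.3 True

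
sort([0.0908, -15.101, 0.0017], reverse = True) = [0.0908, 0.0017, -15.101]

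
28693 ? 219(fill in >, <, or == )>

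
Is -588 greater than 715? No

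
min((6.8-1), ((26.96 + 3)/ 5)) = 5.8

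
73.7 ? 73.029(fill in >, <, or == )>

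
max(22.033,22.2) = 22.2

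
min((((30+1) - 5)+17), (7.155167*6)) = 42.931002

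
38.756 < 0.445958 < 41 False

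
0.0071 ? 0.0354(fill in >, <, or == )<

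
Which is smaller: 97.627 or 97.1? 97.1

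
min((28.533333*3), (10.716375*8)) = 85.599999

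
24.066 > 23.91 True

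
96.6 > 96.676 False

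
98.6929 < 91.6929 False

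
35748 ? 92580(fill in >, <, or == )<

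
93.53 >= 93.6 False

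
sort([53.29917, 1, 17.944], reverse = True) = [53.29917, 17.944, 1]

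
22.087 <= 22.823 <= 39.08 True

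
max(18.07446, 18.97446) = 18.97446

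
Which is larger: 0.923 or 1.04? 1.04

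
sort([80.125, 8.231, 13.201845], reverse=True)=[80.125, 13.201845, 8.231]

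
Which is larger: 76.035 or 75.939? 76.035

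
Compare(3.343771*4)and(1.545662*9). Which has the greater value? (1.545662*9)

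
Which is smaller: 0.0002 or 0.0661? 0.0002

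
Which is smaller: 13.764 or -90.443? -90.443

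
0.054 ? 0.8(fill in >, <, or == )<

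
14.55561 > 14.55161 True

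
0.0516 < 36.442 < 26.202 False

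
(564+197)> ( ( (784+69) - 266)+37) True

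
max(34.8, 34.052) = 34.8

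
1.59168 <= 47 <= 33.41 False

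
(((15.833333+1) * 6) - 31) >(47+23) False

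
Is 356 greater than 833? No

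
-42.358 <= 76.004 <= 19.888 False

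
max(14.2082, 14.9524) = 14.9524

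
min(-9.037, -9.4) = -9.4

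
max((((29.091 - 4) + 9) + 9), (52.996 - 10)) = 43.091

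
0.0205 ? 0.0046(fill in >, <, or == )>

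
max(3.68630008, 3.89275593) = 3.89275593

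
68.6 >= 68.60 True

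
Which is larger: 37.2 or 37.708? 37.708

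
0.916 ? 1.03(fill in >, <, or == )<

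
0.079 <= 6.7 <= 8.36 True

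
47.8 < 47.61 False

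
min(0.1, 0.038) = 0.038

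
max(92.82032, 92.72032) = 92.82032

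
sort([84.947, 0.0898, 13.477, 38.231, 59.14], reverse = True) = [84.947, 59.14, 38.231, 13.477, 0.0898]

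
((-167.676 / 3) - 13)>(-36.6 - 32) False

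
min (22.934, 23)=22.934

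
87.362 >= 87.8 False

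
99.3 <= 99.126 False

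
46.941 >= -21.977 True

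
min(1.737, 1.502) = 1.502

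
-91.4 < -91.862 False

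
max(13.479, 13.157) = 13.479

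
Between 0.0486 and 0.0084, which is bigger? 0.0486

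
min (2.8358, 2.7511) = 2.7511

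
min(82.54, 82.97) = 82.54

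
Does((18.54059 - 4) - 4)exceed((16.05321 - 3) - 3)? Yes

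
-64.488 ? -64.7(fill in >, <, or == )>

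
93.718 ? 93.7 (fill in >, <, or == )>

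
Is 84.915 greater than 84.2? Yes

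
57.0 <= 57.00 True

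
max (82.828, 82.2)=82.828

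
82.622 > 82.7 False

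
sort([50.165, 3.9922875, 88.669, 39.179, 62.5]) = [3.9922875, 39.179, 50.165, 62.5, 88.669]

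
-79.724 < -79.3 True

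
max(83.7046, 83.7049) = 83.7049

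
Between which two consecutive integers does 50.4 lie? 50 and 51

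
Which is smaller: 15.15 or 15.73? 15.15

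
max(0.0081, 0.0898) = 0.0898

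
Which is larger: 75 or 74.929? 75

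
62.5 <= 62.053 False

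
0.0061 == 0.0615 False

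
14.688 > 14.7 False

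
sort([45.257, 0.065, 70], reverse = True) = [70, 45.257, 0.065]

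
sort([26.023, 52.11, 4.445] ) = [4.445, 26.023, 52.11]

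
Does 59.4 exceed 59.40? No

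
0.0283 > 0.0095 True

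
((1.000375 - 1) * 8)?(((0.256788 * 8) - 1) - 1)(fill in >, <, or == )<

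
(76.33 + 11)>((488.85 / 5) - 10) False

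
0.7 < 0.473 False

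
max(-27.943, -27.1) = -27.1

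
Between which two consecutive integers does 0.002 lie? 0 and 1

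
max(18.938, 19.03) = 19.03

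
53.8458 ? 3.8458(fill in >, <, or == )>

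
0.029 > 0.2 False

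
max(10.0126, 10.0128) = 10.0128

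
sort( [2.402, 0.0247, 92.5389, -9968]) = [-9968, 0.0247, 2.402, 92.5389]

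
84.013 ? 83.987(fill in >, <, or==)>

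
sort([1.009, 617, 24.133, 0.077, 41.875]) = [0.077, 1.009, 24.133, 41.875, 617]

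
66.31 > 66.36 False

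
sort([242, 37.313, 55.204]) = [37.313, 55.204, 242]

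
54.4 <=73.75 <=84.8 True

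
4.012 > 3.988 True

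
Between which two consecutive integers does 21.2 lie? 21 and 22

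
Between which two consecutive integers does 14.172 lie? 14 and 15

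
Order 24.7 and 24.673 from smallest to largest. 24.673, 24.7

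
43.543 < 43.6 True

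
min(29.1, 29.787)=29.1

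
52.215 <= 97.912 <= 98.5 True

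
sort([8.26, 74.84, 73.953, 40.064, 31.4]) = [8.26, 31.4, 40.064, 73.953, 74.84]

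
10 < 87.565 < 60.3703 False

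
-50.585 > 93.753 False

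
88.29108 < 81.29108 False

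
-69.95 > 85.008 False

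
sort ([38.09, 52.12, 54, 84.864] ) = [38.09, 52.12, 54, 84.864]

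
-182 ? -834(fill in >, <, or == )>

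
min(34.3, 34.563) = 34.3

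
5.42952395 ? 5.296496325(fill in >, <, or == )>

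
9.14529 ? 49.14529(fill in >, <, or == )<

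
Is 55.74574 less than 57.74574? Yes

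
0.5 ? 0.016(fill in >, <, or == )>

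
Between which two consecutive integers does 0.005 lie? 0 and 1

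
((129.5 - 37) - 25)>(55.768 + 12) False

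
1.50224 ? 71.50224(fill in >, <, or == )<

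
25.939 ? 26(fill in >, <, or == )<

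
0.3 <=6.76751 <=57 True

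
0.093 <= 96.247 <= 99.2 True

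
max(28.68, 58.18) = 58.18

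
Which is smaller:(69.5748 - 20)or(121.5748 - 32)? (69.5748 - 20)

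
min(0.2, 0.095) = 0.095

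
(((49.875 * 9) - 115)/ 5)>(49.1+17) True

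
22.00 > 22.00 False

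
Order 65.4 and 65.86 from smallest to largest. 65.4, 65.86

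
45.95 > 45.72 True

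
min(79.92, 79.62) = 79.62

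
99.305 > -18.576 True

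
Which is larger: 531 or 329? 531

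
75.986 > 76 False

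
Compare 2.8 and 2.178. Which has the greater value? 2.8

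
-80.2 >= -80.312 True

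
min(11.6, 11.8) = 11.6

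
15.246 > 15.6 False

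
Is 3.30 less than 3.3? No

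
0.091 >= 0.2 False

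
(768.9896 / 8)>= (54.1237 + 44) False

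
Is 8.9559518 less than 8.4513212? No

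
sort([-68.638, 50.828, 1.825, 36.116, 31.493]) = [-68.638, 1.825, 31.493, 36.116, 50.828]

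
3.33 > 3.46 False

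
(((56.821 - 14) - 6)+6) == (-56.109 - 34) False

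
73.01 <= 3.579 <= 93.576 False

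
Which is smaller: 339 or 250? 250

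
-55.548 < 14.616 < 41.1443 True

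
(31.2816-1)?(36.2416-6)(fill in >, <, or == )>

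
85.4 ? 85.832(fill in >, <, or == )<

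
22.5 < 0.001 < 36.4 False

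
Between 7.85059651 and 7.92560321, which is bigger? 7.92560321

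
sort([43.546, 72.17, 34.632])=[34.632, 43.546, 72.17]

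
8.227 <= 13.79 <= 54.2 True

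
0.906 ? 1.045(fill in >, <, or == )<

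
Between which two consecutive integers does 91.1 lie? 91 and 92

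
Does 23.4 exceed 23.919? No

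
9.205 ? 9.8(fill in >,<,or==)<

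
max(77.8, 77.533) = 77.8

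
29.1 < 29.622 True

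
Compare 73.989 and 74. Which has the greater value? 74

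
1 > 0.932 True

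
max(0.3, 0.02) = 0.3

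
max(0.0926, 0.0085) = 0.0926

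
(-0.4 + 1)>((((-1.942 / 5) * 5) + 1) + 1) True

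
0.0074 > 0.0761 False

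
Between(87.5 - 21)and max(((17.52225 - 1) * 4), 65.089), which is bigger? (87.5 - 21)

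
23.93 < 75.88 True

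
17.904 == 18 False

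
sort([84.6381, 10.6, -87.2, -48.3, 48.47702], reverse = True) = [84.6381, 48.47702, 10.6, -48.3, -87.2]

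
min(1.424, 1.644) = 1.424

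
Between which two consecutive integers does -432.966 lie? -433 and -432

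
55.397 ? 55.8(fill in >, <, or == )<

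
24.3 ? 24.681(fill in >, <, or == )<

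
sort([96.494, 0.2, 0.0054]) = [0.0054, 0.2, 96.494]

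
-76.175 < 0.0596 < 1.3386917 True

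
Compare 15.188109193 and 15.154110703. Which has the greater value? 15.188109193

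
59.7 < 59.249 False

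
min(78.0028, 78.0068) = 78.0028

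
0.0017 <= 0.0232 True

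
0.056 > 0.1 False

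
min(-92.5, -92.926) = -92.926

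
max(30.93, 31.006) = 31.006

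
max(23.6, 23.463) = 23.6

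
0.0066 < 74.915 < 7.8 False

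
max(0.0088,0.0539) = 0.0539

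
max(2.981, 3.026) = 3.026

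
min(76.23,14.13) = 14.13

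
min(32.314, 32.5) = 32.314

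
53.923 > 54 False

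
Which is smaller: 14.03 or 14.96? 14.03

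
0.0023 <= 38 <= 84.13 True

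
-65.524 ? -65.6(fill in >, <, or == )>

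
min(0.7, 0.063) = 0.063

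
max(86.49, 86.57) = 86.57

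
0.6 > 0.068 True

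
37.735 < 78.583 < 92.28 True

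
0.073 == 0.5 False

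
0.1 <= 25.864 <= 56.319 True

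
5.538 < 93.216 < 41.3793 False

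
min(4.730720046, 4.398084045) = 4.398084045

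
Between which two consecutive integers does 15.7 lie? 15 and 16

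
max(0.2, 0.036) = 0.2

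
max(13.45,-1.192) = 13.45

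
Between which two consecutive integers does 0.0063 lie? 0 and 1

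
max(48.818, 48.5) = 48.818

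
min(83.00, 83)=83.00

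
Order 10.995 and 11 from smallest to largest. 10.995, 11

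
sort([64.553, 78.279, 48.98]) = [48.98, 64.553, 78.279]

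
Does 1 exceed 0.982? Yes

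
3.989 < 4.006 True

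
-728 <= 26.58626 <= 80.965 True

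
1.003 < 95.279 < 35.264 False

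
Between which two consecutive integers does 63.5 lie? 63 and 64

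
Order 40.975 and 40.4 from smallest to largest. 40.4,40.975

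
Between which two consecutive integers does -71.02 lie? -72 and -71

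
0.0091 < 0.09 True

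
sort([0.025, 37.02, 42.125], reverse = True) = [42.125, 37.02, 0.025]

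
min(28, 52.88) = 28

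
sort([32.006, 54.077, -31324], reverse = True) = [54.077, 32.006, -31324]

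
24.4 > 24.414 False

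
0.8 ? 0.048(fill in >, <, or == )>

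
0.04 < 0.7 True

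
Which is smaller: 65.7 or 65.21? 65.21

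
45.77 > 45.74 True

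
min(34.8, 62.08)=34.8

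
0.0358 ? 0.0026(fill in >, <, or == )>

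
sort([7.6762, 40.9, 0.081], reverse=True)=[40.9, 7.6762, 0.081]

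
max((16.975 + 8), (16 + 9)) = 25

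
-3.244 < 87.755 True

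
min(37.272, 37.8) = 37.272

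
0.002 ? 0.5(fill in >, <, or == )<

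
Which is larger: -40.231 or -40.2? -40.2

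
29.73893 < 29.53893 False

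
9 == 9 True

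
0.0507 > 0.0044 True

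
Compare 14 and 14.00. They are equal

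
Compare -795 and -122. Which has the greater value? -122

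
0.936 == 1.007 False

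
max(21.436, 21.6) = 21.6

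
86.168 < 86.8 True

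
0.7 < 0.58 False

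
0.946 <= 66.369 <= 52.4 False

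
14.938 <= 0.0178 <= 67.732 False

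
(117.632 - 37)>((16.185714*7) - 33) True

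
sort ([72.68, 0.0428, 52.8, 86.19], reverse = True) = [86.19, 72.68, 52.8, 0.0428]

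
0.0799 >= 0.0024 True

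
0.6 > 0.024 True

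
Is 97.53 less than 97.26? No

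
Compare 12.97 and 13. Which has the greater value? 13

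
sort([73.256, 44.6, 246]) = [44.6, 73.256, 246]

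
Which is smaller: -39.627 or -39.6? -39.627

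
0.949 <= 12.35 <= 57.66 True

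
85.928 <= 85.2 False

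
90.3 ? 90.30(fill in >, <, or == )==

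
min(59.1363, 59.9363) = 59.1363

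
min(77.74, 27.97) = 27.97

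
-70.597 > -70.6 True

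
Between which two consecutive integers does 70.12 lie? 70 and 71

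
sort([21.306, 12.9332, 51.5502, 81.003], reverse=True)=[81.003, 51.5502, 21.306, 12.9332]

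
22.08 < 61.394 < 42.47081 False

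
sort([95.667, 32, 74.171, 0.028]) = [0.028, 32, 74.171, 95.667]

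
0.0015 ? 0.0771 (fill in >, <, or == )<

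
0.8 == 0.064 False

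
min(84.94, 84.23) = 84.23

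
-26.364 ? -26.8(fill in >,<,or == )>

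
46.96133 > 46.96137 False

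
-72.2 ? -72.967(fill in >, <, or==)>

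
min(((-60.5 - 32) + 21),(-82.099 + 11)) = -71.5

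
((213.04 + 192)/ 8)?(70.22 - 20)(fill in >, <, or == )>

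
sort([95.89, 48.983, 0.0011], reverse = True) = [95.89, 48.983, 0.0011]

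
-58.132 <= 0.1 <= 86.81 True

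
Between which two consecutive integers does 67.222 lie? 67 and 68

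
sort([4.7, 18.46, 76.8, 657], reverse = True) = [657, 76.8, 18.46, 4.7]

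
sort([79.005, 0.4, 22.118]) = [0.4, 22.118, 79.005]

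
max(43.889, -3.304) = 43.889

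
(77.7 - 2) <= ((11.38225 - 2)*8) False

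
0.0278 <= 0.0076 False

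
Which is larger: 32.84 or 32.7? 32.84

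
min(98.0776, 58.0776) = 58.0776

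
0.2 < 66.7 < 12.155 False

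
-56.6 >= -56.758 True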